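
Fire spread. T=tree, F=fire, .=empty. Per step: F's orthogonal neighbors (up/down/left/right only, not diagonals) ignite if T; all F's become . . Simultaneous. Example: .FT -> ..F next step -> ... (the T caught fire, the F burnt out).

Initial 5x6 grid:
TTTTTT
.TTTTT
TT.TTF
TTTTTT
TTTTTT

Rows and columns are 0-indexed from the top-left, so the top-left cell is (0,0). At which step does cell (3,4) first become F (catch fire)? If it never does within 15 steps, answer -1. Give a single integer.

Step 1: cell (3,4)='T' (+3 fires, +1 burnt)
Step 2: cell (3,4)='F' (+5 fires, +3 burnt)
  -> target ignites at step 2
Step 3: cell (3,4)='.' (+4 fires, +5 burnt)
Step 4: cell (3,4)='.' (+4 fires, +4 burnt)
Step 5: cell (3,4)='.' (+4 fires, +4 burnt)
Step 6: cell (3,4)='.' (+4 fires, +4 burnt)
Step 7: cell (3,4)='.' (+3 fires, +4 burnt)
Step 8: cell (3,4)='.' (+0 fires, +3 burnt)
  fire out at step 8

2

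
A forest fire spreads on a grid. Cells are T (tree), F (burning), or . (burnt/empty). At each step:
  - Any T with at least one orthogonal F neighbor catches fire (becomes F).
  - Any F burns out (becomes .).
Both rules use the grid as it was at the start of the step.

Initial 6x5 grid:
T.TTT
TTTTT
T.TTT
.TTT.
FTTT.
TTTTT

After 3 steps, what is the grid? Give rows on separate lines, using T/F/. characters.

Step 1: 2 trees catch fire, 1 burn out
  T.TTT
  TTTTT
  T.TTT
  .TTT.
  .FTT.
  FTTTT
Step 2: 3 trees catch fire, 2 burn out
  T.TTT
  TTTTT
  T.TTT
  .FTT.
  ..FT.
  .FTTT
Step 3: 3 trees catch fire, 3 burn out
  T.TTT
  TTTTT
  T.TTT
  ..FT.
  ...F.
  ..FTT

T.TTT
TTTTT
T.TTT
..FT.
...F.
..FTT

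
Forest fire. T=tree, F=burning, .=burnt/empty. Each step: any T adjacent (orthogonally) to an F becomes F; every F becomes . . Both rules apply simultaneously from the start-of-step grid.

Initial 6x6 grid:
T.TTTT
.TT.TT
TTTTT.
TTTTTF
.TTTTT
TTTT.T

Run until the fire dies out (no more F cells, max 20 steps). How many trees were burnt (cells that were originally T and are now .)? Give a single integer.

Step 1: +2 fires, +1 burnt (F count now 2)
Step 2: +4 fires, +2 burnt (F count now 4)
Step 3: +4 fires, +4 burnt (F count now 4)
Step 4: +6 fires, +4 burnt (F count now 6)
Step 5: +7 fires, +6 burnt (F count now 7)
Step 6: +4 fires, +7 burnt (F count now 4)
Step 7: +1 fires, +4 burnt (F count now 1)
Step 8: +0 fires, +1 burnt (F count now 0)
Fire out after step 8
Initially T: 29, now '.': 35
Total burnt (originally-T cells now '.'): 28

Answer: 28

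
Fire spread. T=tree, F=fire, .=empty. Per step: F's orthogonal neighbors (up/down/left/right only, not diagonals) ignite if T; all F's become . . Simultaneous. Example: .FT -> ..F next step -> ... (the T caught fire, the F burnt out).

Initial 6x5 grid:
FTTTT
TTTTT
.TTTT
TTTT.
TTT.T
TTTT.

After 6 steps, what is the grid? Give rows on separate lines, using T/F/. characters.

Step 1: 2 trees catch fire, 1 burn out
  .FTTT
  FTTTT
  .TTTT
  TTTT.
  TTT.T
  TTTT.
Step 2: 2 trees catch fire, 2 burn out
  ..FTT
  .FTTT
  .TTTT
  TTTT.
  TTT.T
  TTTT.
Step 3: 3 trees catch fire, 2 burn out
  ...FT
  ..FTT
  .FTTT
  TTTT.
  TTT.T
  TTTT.
Step 4: 4 trees catch fire, 3 burn out
  ....F
  ...FT
  ..FTT
  TFTT.
  TTT.T
  TTTT.
Step 5: 5 trees catch fire, 4 burn out
  .....
  ....F
  ...FT
  F.FT.
  TFT.T
  TTTT.
Step 6: 5 trees catch fire, 5 burn out
  .....
  .....
  ....F
  ...F.
  F.F.T
  TFTT.

.....
.....
....F
...F.
F.F.T
TFTT.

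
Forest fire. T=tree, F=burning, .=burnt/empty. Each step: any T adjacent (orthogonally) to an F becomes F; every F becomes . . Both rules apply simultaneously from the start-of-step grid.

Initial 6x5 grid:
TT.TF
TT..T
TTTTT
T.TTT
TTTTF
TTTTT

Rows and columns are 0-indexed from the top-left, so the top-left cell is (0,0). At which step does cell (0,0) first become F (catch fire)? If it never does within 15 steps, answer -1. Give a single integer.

Step 1: cell (0,0)='T' (+5 fires, +2 burnt)
Step 2: cell (0,0)='T' (+4 fires, +5 burnt)
Step 3: cell (0,0)='T' (+4 fires, +4 burnt)
Step 4: cell (0,0)='T' (+3 fires, +4 burnt)
Step 5: cell (0,0)='T' (+3 fires, +3 burnt)
Step 6: cell (0,0)='T' (+2 fires, +3 burnt)
Step 7: cell (0,0)='T' (+2 fires, +2 burnt)
Step 8: cell (0,0)='F' (+1 fires, +2 burnt)
  -> target ignites at step 8
Step 9: cell (0,0)='.' (+0 fires, +1 burnt)
  fire out at step 9

8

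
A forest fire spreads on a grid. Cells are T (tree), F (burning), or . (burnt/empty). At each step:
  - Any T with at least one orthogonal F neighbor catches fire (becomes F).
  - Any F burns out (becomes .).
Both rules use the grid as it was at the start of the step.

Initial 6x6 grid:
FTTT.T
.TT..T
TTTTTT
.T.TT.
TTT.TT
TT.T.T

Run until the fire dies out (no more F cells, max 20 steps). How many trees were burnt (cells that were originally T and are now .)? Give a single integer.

Step 1: +1 fires, +1 burnt (F count now 1)
Step 2: +2 fires, +1 burnt (F count now 2)
Step 3: +3 fires, +2 burnt (F count now 3)
Step 4: +3 fires, +3 burnt (F count now 3)
Step 5: +2 fires, +3 burnt (F count now 2)
Step 6: +5 fires, +2 burnt (F count now 5)
Step 7: +3 fires, +5 burnt (F count now 3)
Step 8: +2 fires, +3 burnt (F count now 2)
Step 9: +2 fires, +2 burnt (F count now 2)
Step 10: +1 fires, +2 burnt (F count now 1)
Step 11: +0 fires, +1 burnt (F count now 0)
Fire out after step 11
Initially T: 25, now '.': 35
Total burnt (originally-T cells now '.'): 24

Answer: 24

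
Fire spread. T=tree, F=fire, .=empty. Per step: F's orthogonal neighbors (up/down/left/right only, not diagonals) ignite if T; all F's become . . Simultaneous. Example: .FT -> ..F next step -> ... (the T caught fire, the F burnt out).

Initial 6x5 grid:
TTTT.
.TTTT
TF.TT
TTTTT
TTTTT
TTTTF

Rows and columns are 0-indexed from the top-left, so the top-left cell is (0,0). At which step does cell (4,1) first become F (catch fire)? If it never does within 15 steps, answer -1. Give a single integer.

Step 1: cell (4,1)='T' (+5 fires, +2 burnt)
Step 2: cell (4,1)='F' (+8 fires, +5 burnt)
  -> target ignites at step 2
Step 3: cell (4,1)='.' (+8 fires, +8 burnt)
Step 4: cell (4,1)='.' (+4 fires, +8 burnt)
Step 5: cell (4,1)='.' (+0 fires, +4 burnt)
  fire out at step 5

2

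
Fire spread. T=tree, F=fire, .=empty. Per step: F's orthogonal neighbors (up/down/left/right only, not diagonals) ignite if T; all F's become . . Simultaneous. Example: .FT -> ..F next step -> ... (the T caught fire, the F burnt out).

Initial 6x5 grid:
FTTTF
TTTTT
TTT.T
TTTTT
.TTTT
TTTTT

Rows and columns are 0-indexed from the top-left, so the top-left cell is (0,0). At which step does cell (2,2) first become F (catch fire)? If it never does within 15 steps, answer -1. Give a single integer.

Step 1: cell (2,2)='T' (+4 fires, +2 burnt)
Step 2: cell (2,2)='T' (+5 fires, +4 burnt)
Step 3: cell (2,2)='T' (+4 fires, +5 burnt)
Step 4: cell (2,2)='F' (+4 fires, +4 burnt)
  -> target ignites at step 4
Step 5: cell (2,2)='.' (+4 fires, +4 burnt)
Step 6: cell (2,2)='.' (+3 fires, +4 burnt)
Step 7: cell (2,2)='.' (+2 fires, +3 burnt)
Step 8: cell (2,2)='.' (+0 fires, +2 burnt)
  fire out at step 8

4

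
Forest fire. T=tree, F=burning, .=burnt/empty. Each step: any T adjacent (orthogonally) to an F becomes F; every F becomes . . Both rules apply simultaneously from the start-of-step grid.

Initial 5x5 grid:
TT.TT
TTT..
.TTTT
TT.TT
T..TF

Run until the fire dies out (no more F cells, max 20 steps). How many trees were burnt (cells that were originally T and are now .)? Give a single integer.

Step 1: +2 fires, +1 burnt (F count now 2)
Step 2: +2 fires, +2 burnt (F count now 2)
Step 3: +1 fires, +2 burnt (F count now 1)
Step 4: +1 fires, +1 burnt (F count now 1)
Step 5: +2 fires, +1 burnt (F count now 2)
Step 6: +2 fires, +2 burnt (F count now 2)
Step 7: +3 fires, +2 burnt (F count now 3)
Step 8: +2 fires, +3 burnt (F count now 2)
Step 9: +0 fires, +2 burnt (F count now 0)
Fire out after step 9
Initially T: 17, now '.': 23
Total burnt (originally-T cells now '.'): 15

Answer: 15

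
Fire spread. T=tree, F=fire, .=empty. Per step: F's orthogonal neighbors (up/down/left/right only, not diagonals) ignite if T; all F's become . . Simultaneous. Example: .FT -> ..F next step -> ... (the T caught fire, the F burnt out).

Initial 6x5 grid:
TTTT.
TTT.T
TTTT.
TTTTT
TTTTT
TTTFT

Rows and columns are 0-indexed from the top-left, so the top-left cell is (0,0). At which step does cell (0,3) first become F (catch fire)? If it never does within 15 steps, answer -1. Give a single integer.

Step 1: cell (0,3)='T' (+3 fires, +1 burnt)
Step 2: cell (0,3)='T' (+4 fires, +3 burnt)
Step 3: cell (0,3)='T' (+5 fires, +4 burnt)
Step 4: cell (0,3)='T' (+3 fires, +5 burnt)
Step 5: cell (0,3)='T' (+3 fires, +3 burnt)
Step 6: cell (0,3)='T' (+3 fires, +3 burnt)
Step 7: cell (0,3)='F' (+3 fires, +3 burnt)
  -> target ignites at step 7
Step 8: cell (0,3)='.' (+1 fires, +3 burnt)
Step 9: cell (0,3)='.' (+0 fires, +1 burnt)
  fire out at step 9

7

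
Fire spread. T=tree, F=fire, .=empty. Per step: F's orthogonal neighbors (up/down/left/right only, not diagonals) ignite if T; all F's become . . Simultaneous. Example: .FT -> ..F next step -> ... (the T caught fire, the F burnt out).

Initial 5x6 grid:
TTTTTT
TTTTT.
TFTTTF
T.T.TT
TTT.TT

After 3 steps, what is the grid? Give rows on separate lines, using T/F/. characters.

Step 1: 5 trees catch fire, 2 burn out
  TTTTTT
  TFTTT.
  F.FTF.
  T.T.TF
  TTT.TT
Step 2: 9 trees catch fire, 5 burn out
  TFTTTT
  F.FTF.
  ...F..
  F.F.F.
  TTT.TF
Step 3: 7 trees catch fire, 9 burn out
  F.FTFT
  ...F..
  ......
  ......
  FTF.F.

F.FTFT
...F..
......
......
FTF.F.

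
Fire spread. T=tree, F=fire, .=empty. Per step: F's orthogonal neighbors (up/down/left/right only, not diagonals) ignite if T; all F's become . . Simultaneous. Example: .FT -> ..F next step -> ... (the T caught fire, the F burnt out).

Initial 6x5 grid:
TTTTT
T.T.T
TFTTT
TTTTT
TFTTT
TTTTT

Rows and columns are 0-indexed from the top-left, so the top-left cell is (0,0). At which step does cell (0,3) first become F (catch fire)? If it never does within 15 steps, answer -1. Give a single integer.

Step 1: cell (0,3)='T' (+6 fires, +2 burnt)
Step 2: cell (0,3)='T' (+8 fires, +6 burnt)
Step 3: cell (0,3)='T' (+6 fires, +8 burnt)
Step 4: cell (0,3)='F' (+5 fires, +6 burnt)
  -> target ignites at step 4
Step 5: cell (0,3)='.' (+1 fires, +5 burnt)
Step 6: cell (0,3)='.' (+0 fires, +1 burnt)
  fire out at step 6

4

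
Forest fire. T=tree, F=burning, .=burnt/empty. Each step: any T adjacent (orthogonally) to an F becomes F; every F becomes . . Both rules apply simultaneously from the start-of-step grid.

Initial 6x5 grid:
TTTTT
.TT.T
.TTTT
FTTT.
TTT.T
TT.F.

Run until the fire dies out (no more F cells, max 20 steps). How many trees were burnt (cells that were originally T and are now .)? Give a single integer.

Step 1: +2 fires, +2 burnt (F count now 2)
Step 2: +4 fires, +2 burnt (F count now 4)
Step 3: +5 fires, +4 burnt (F count now 5)
Step 4: +3 fires, +5 burnt (F count now 3)
Step 5: +3 fires, +3 burnt (F count now 3)
Step 6: +2 fires, +3 burnt (F count now 2)
Step 7: +1 fires, +2 burnt (F count now 1)
Step 8: +0 fires, +1 burnt (F count now 0)
Fire out after step 8
Initially T: 21, now '.': 29
Total burnt (originally-T cells now '.'): 20

Answer: 20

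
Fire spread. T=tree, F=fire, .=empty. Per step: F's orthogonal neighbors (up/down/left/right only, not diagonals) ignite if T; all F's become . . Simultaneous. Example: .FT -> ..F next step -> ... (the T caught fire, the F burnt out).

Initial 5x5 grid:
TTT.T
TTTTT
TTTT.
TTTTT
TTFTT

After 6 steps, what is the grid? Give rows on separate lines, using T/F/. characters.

Step 1: 3 trees catch fire, 1 burn out
  TTT.T
  TTTTT
  TTTT.
  TTFTT
  TF.FT
Step 2: 5 trees catch fire, 3 burn out
  TTT.T
  TTTTT
  TTFT.
  TF.FT
  F...F
Step 3: 5 trees catch fire, 5 burn out
  TTT.T
  TTFTT
  TF.F.
  F...F
  .....
Step 4: 4 trees catch fire, 5 burn out
  TTF.T
  TF.FT
  F....
  .....
  .....
Step 5: 3 trees catch fire, 4 burn out
  TF..T
  F...F
  .....
  .....
  .....
Step 6: 2 trees catch fire, 3 burn out
  F...F
  .....
  .....
  .....
  .....

F...F
.....
.....
.....
.....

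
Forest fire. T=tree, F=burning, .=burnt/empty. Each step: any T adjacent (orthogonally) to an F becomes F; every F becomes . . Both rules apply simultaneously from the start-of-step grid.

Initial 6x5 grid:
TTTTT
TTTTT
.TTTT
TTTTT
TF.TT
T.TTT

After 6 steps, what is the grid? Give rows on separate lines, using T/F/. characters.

Step 1: 2 trees catch fire, 1 burn out
  TTTTT
  TTTTT
  .TTTT
  TFTTT
  F..TT
  T.TTT
Step 2: 4 trees catch fire, 2 burn out
  TTTTT
  TTTTT
  .FTTT
  F.FTT
  ...TT
  F.TTT
Step 3: 3 trees catch fire, 4 burn out
  TTTTT
  TFTTT
  ..FTT
  ...FT
  ...TT
  ..TTT
Step 4: 6 trees catch fire, 3 burn out
  TFTTT
  F.FTT
  ...FT
  ....F
  ...FT
  ..TTT
Step 5: 6 trees catch fire, 6 burn out
  F.FTT
  ...FT
  ....F
  .....
  ....F
  ..TFT
Step 6: 4 trees catch fire, 6 burn out
  ...FT
  ....F
  .....
  .....
  .....
  ..F.F

...FT
....F
.....
.....
.....
..F.F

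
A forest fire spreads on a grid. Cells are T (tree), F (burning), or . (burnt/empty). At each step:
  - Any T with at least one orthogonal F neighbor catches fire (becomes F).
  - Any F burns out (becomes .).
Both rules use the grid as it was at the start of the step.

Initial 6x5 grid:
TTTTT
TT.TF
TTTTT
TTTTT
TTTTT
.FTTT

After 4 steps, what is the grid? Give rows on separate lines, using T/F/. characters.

Step 1: 5 trees catch fire, 2 burn out
  TTTTF
  TT.F.
  TTTTF
  TTTTT
  TFTTT
  ..FTT
Step 2: 7 trees catch fire, 5 burn out
  TTTF.
  TT...
  TTTF.
  TFTTF
  F.FTT
  ...FT
Step 3: 9 trees catch fire, 7 burn out
  TTF..
  TT...
  TFF..
  F.FF.
  ...FF
  ....F
Step 4: 3 trees catch fire, 9 burn out
  TF...
  TF...
  F....
  .....
  .....
  .....

TF...
TF...
F....
.....
.....
.....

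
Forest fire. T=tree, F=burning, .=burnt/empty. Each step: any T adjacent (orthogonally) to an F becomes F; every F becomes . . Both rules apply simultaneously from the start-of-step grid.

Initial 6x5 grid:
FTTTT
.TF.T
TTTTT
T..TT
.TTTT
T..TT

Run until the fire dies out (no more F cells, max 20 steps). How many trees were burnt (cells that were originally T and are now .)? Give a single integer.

Step 1: +4 fires, +2 burnt (F count now 4)
Step 2: +3 fires, +4 burnt (F count now 3)
Step 3: +4 fires, +3 burnt (F count now 4)
Step 4: +4 fires, +4 burnt (F count now 4)
Step 5: +3 fires, +4 burnt (F count now 3)
Step 6: +2 fires, +3 burnt (F count now 2)
Step 7: +0 fires, +2 burnt (F count now 0)
Fire out after step 7
Initially T: 21, now '.': 29
Total burnt (originally-T cells now '.'): 20

Answer: 20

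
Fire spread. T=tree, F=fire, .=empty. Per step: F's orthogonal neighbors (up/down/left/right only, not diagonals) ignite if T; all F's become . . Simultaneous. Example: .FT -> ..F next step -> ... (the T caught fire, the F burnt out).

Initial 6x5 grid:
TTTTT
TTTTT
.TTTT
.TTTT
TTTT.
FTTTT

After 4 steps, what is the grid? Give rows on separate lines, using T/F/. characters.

Step 1: 2 trees catch fire, 1 burn out
  TTTTT
  TTTTT
  .TTTT
  .TTTT
  FTTT.
  .FTTT
Step 2: 2 trees catch fire, 2 burn out
  TTTTT
  TTTTT
  .TTTT
  .TTTT
  .FTT.
  ..FTT
Step 3: 3 trees catch fire, 2 burn out
  TTTTT
  TTTTT
  .TTTT
  .FTTT
  ..FT.
  ...FT
Step 4: 4 trees catch fire, 3 burn out
  TTTTT
  TTTTT
  .FTTT
  ..FTT
  ...F.
  ....F

TTTTT
TTTTT
.FTTT
..FTT
...F.
....F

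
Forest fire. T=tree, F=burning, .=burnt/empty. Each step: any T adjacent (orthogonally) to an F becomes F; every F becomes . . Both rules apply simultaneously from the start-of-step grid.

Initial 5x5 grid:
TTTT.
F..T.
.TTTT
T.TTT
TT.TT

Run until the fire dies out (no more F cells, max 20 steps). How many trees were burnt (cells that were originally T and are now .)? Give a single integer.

Answer: 14

Derivation:
Step 1: +1 fires, +1 burnt (F count now 1)
Step 2: +1 fires, +1 burnt (F count now 1)
Step 3: +1 fires, +1 burnt (F count now 1)
Step 4: +1 fires, +1 burnt (F count now 1)
Step 5: +1 fires, +1 burnt (F count now 1)
Step 6: +1 fires, +1 burnt (F count now 1)
Step 7: +3 fires, +1 burnt (F count now 3)
Step 8: +4 fires, +3 burnt (F count now 4)
Step 9: +1 fires, +4 burnt (F count now 1)
Step 10: +0 fires, +1 burnt (F count now 0)
Fire out after step 10
Initially T: 17, now '.': 22
Total burnt (originally-T cells now '.'): 14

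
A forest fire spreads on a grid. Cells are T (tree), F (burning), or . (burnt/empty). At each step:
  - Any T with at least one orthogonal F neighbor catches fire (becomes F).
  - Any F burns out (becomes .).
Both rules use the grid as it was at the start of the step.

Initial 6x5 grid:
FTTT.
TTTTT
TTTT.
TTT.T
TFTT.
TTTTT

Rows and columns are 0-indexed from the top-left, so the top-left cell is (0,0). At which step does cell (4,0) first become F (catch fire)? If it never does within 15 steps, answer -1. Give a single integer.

Step 1: cell (4,0)='F' (+6 fires, +2 burnt)
  -> target ignites at step 1
Step 2: cell (4,0)='.' (+9 fires, +6 burnt)
Step 3: cell (4,0)='.' (+4 fires, +9 burnt)
Step 4: cell (4,0)='.' (+3 fires, +4 burnt)
Step 5: cell (4,0)='.' (+1 fires, +3 burnt)
Step 6: cell (4,0)='.' (+0 fires, +1 burnt)
  fire out at step 6

1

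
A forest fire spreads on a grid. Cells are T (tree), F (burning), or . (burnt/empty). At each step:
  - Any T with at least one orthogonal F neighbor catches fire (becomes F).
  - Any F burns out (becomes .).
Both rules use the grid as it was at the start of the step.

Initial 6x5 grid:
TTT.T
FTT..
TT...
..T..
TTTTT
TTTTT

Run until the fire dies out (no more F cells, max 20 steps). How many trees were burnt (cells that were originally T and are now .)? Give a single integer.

Answer: 7

Derivation:
Step 1: +3 fires, +1 burnt (F count now 3)
Step 2: +3 fires, +3 burnt (F count now 3)
Step 3: +1 fires, +3 burnt (F count now 1)
Step 4: +0 fires, +1 burnt (F count now 0)
Fire out after step 4
Initially T: 19, now '.': 18
Total burnt (originally-T cells now '.'): 7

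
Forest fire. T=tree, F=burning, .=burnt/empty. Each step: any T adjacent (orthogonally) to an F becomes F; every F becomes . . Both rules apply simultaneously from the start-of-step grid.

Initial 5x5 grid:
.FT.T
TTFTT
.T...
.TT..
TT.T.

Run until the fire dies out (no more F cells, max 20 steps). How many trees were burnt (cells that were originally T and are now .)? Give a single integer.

Step 1: +3 fires, +2 burnt (F count now 3)
Step 2: +3 fires, +3 burnt (F count now 3)
Step 3: +2 fires, +3 burnt (F count now 2)
Step 4: +2 fires, +2 burnt (F count now 2)
Step 5: +1 fires, +2 burnt (F count now 1)
Step 6: +0 fires, +1 burnt (F count now 0)
Fire out after step 6
Initially T: 12, now '.': 24
Total burnt (originally-T cells now '.'): 11

Answer: 11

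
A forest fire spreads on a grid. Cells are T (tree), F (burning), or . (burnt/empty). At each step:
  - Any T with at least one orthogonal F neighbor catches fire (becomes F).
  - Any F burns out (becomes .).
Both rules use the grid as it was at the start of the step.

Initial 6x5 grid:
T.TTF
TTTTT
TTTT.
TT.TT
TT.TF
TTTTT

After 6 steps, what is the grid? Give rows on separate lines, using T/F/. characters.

Step 1: 5 trees catch fire, 2 burn out
  T.TF.
  TTTTF
  TTTT.
  TT.TF
  TT.F.
  TTTTF
Step 2: 4 trees catch fire, 5 burn out
  T.F..
  TTTF.
  TTTT.
  TT.F.
  TT...
  TTTF.
Step 3: 3 trees catch fire, 4 burn out
  T....
  TTF..
  TTTF.
  TT...
  TT...
  TTF..
Step 4: 3 trees catch fire, 3 burn out
  T....
  TF...
  TTF..
  TT...
  TT...
  TF...
Step 5: 4 trees catch fire, 3 burn out
  T....
  F....
  TF...
  TT...
  TF...
  F....
Step 6: 4 trees catch fire, 4 burn out
  F....
  .....
  F....
  TF...
  F....
  .....

F....
.....
F....
TF...
F....
.....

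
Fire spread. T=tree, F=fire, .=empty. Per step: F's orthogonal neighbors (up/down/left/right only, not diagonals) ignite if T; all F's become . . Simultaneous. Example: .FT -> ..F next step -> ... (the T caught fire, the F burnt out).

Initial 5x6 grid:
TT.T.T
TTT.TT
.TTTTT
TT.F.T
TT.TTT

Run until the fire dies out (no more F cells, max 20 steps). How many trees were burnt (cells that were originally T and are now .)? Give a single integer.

Answer: 21

Derivation:
Step 1: +2 fires, +1 burnt (F count now 2)
Step 2: +3 fires, +2 burnt (F count now 3)
Step 3: +5 fires, +3 burnt (F count now 5)
Step 4: +4 fires, +5 burnt (F count now 4)
Step 5: +5 fires, +4 burnt (F count now 5)
Step 6: +2 fires, +5 burnt (F count now 2)
Step 7: +0 fires, +2 burnt (F count now 0)
Fire out after step 7
Initially T: 22, now '.': 29
Total burnt (originally-T cells now '.'): 21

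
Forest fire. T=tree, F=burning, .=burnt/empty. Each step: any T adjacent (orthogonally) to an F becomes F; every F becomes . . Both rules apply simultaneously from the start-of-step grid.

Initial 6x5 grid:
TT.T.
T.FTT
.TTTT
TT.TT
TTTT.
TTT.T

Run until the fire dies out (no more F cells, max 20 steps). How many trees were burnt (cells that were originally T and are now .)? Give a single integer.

Answer: 18

Derivation:
Step 1: +2 fires, +1 burnt (F count now 2)
Step 2: +4 fires, +2 burnt (F count now 4)
Step 3: +3 fires, +4 burnt (F count now 3)
Step 4: +4 fires, +3 burnt (F count now 4)
Step 5: +3 fires, +4 burnt (F count now 3)
Step 6: +2 fires, +3 burnt (F count now 2)
Step 7: +0 fires, +2 burnt (F count now 0)
Fire out after step 7
Initially T: 22, now '.': 26
Total burnt (originally-T cells now '.'): 18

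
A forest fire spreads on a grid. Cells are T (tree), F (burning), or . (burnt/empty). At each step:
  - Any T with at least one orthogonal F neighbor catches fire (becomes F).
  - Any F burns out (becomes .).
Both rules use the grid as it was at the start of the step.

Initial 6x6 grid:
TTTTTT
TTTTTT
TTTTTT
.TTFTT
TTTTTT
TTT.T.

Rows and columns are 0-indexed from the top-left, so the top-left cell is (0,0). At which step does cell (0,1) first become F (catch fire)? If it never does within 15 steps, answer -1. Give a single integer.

Step 1: cell (0,1)='T' (+4 fires, +1 burnt)
Step 2: cell (0,1)='T' (+7 fires, +4 burnt)
Step 3: cell (0,1)='T' (+9 fires, +7 burnt)
Step 4: cell (0,1)='T' (+7 fires, +9 burnt)
Step 5: cell (0,1)='F' (+4 fires, +7 burnt)
  -> target ignites at step 5
Step 6: cell (0,1)='.' (+1 fires, +4 burnt)
Step 7: cell (0,1)='.' (+0 fires, +1 burnt)
  fire out at step 7

5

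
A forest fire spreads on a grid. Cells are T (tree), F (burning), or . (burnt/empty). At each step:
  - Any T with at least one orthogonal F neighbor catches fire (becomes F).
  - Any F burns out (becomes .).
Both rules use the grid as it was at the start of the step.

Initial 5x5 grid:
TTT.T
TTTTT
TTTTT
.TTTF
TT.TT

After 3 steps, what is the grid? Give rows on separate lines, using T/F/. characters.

Step 1: 3 trees catch fire, 1 burn out
  TTT.T
  TTTTT
  TTTTF
  .TTF.
  TT.TF
Step 2: 4 trees catch fire, 3 burn out
  TTT.T
  TTTTF
  TTTF.
  .TF..
  TT.F.
Step 3: 4 trees catch fire, 4 burn out
  TTT.F
  TTTF.
  TTF..
  .F...
  TT...

TTT.F
TTTF.
TTF..
.F...
TT...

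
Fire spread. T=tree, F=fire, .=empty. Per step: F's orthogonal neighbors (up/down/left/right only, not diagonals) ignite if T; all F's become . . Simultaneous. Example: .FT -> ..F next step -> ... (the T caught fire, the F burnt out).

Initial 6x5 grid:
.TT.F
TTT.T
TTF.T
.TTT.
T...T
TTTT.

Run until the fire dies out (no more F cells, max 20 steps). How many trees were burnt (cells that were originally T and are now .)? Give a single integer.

Answer: 12

Derivation:
Step 1: +4 fires, +2 burnt (F count now 4)
Step 2: +6 fires, +4 burnt (F count now 6)
Step 3: +2 fires, +6 burnt (F count now 2)
Step 4: +0 fires, +2 burnt (F count now 0)
Fire out after step 4
Initially T: 18, now '.': 24
Total burnt (originally-T cells now '.'): 12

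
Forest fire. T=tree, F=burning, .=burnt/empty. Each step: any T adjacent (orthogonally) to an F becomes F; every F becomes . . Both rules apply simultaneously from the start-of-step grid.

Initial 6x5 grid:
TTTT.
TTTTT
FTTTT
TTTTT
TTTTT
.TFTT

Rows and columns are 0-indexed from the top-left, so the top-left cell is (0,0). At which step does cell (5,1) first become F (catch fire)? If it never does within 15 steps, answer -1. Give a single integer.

Step 1: cell (5,1)='F' (+6 fires, +2 burnt)
  -> target ignites at step 1
Step 2: cell (5,1)='.' (+9 fires, +6 burnt)
Step 3: cell (5,1)='.' (+5 fires, +9 burnt)
Step 4: cell (5,1)='.' (+4 fires, +5 burnt)
Step 5: cell (5,1)='.' (+2 fires, +4 burnt)
Step 6: cell (5,1)='.' (+0 fires, +2 burnt)
  fire out at step 6

1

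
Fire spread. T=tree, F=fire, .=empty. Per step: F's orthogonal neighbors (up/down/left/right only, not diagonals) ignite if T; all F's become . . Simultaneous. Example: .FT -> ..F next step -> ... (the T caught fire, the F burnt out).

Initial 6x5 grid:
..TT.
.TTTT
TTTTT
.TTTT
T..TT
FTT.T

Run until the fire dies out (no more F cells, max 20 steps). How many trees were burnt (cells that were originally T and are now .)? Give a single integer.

Step 1: +2 fires, +1 burnt (F count now 2)
Step 2: +1 fires, +2 burnt (F count now 1)
Step 3: +0 fires, +1 burnt (F count now 0)
Fire out after step 3
Initially T: 21, now '.': 12
Total burnt (originally-T cells now '.'): 3

Answer: 3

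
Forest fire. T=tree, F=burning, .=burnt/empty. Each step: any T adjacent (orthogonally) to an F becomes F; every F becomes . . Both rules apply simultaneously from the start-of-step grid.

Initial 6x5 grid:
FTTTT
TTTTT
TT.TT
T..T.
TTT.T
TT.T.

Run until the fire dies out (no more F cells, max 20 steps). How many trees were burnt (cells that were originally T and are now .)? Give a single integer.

Step 1: +2 fires, +1 burnt (F count now 2)
Step 2: +3 fires, +2 burnt (F count now 3)
Step 3: +4 fires, +3 burnt (F count now 4)
Step 4: +3 fires, +4 burnt (F count now 3)
Step 5: +4 fires, +3 burnt (F count now 4)
Step 6: +4 fires, +4 burnt (F count now 4)
Step 7: +0 fires, +4 burnt (F count now 0)
Fire out after step 7
Initially T: 22, now '.': 28
Total burnt (originally-T cells now '.'): 20

Answer: 20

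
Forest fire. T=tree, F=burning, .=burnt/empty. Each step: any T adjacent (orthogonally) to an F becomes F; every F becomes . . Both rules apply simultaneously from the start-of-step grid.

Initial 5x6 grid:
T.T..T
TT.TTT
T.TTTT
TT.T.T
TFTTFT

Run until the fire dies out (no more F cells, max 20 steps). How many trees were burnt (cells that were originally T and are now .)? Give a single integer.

Answer: 20

Derivation:
Step 1: +5 fires, +2 burnt (F count now 5)
Step 2: +3 fires, +5 burnt (F count now 3)
Step 3: +3 fires, +3 burnt (F count now 3)
Step 4: +5 fires, +3 burnt (F count now 5)
Step 5: +4 fires, +5 burnt (F count now 4)
Step 6: +0 fires, +4 burnt (F count now 0)
Fire out after step 6
Initially T: 21, now '.': 29
Total burnt (originally-T cells now '.'): 20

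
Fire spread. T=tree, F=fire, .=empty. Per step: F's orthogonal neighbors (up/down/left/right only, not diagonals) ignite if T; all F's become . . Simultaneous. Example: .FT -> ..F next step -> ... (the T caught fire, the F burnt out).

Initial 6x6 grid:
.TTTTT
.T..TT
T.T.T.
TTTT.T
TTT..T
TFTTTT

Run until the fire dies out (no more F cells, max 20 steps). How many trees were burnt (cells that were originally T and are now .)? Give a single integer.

Answer: 16

Derivation:
Step 1: +3 fires, +1 burnt (F count now 3)
Step 2: +4 fires, +3 burnt (F count now 4)
Step 3: +3 fires, +4 burnt (F count now 3)
Step 4: +4 fires, +3 burnt (F count now 4)
Step 5: +1 fires, +4 burnt (F count now 1)
Step 6: +1 fires, +1 burnt (F count now 1)
Step 7: +0 fires, +1 burnt (F count now 0)
Fire out after step 7
Initially T: 25, now '.': 27
Total burnt (originally-T cells now '.'): 16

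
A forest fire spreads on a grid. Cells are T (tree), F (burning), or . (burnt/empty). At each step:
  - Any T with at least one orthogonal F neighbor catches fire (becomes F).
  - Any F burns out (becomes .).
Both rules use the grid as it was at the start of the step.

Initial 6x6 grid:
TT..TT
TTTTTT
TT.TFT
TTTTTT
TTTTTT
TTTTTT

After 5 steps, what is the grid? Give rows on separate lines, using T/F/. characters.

Step 1: 4 trees catch fire, 1 burn out
  TT..TT
  TTTTFT
  TT.F.F
  TTTTFT
  TTTTTT
  TTTTTT
Step 2: 6 trees catch fire, 4 burn out
  TT..FT
  TTTF.F
  TT....
  TTTF.F
  TTTTFT
  TTTTTT
Step 3: 6 trees catch fire, 6 burn out
  TT...F
  TTF...
  TT....
  TTF...
  TTTF.F
  TTTTFT
Step 4: 5 trees catch fire, 6 burn out
  TT....
  TF....
  TT....
  TF....
  TTF...
  TTTF.F
Step 5: 6 trees catch fire, 5 burn out
  TF....
  F.....
  TF....
  F.....
  TF....
  TTF...

TF....
F.....
TF....
F.....
TF....
TTF...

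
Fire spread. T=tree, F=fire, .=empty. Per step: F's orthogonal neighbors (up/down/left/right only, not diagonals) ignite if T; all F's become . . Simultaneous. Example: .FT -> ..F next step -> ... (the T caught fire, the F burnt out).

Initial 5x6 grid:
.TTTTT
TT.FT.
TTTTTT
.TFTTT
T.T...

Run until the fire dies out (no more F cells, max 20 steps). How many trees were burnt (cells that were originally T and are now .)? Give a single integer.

Answer: 19

Derivation:
Step 1: +7 fires, +2 burnt (F count now 7)
Step 2: +5 fires, +7 burnt (F count now 5)
Step 3: +6 fires, +5 burnt (F count now 6)
Step 4: +1 fires, +6 burnt (F count now 1)
Step 5: +0 fires, +1 burnt (F count now 0)
Fire out after step 5
Initially T: 20, now '.': 29
Total burnt (originally-T cells now '.'): 19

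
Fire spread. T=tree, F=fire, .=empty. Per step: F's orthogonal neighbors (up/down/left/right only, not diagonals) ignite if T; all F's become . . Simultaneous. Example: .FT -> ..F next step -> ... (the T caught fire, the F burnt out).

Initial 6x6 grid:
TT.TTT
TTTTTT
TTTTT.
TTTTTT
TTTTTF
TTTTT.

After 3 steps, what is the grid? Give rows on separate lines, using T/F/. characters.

Step 1: 2 trees catch fire, 1 burn out
  TT.TTT
  TTTTTT
  TTTTT.
  TTTTTF
  TTTTF.
  TTTTT.
Step 2: 3 trees catch fire, 2 burn out
  TT.TTT
  TTTTTT
  TTTTT.
  TTTTF.
  TTTF..
  TTTTF.
Step 3: 4 trees catch fire, 3 burn out
  TT.TTT
  TTTTTT
  TTTTF.
  TTTF..
  TTF...
  TTTF..

TT.TTT
TTTTTT
TTTTF.
TTTF..
TTF...
TTTF..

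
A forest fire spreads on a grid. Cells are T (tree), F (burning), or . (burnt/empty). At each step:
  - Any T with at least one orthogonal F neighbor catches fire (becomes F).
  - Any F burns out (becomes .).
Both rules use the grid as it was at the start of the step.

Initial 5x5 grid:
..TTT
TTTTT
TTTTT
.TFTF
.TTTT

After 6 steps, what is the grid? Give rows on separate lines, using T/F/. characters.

Step 1: 6 trees catch fire, 2 burn out
  ..TTT
  TTTTT
  TTFTF
  .F.F.
  .TFTF
Step 2: 6 trees catch fire, 6 burn out
  ..TTT
  TTFTF
  TF.F.
  .....
  .F.F.
Step 3: 5 trees catch fire, 6 burn out
  ..FTF
  TF.F.
  F....
  .....
  .....
Step 4: 2 trees catch fire, 5 burn out
  ...F.
  F....
  .....
  .....
  .....
Step 5: 0 trees catch fire, 2 burn out
  .....
  .....
  .....
  .....
  .....
Step 6: 0 trees catch fire, 0 burn out
  .....
  .....
  .....
  .....
  .....

.....
.....
.....
.....
.....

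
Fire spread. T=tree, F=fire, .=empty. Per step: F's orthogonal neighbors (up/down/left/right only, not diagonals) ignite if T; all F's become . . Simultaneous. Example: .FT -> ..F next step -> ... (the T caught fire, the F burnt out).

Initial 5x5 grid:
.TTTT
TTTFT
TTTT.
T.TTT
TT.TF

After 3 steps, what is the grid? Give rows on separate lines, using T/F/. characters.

Step 1: 6 trees catch fire, 2 burn out
  .TTFT
  TTF.F
  TTTF.
  T.TTF
  TT.F.
Step 2: 5 trees catch fire, 6 burn out
  .TF.F
  TF...
  TTF..
  T.TF.
  TT...
Step 3: 4 trees catch fire, 5 burn out
  .F...
  F....
  TF...
  T.F..
  TT...

.F...
F....
TF...
T.F..
TT...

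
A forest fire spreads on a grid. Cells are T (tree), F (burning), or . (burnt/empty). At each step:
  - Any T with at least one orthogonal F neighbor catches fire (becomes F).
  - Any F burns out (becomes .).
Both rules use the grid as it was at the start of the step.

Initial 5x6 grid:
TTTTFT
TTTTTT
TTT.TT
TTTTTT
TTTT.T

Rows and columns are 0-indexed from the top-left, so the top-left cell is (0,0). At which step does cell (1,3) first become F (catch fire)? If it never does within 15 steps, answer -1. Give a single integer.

Step 1: cell (1,3)='T' (+3 fires, +1 burnt)
Step 2: cell (1,3)='F' (+4 fires, +3 burnt)
  -> target ignites at step 2
Step 3: cell (1,3)='.' (+4 fires, +4 burnt)
Step 4: cell (1,3)='.' (+5 fires, +4 burnt)
Step 5: cell (1,3)='.' (+5 fires, +5 burnt)
Step 6: cell (1,3)='.' (+3 fires, +5 burnt)
Step 7: cell (1,3)='.' (+2 fires, +3 burnt)
Step 8: cell (1,3)='.' (+1 fires, +2 burnt)
Step 9: cell (1,3)='.' (+0 fires, +1 burnt)
  fire out at step 9

2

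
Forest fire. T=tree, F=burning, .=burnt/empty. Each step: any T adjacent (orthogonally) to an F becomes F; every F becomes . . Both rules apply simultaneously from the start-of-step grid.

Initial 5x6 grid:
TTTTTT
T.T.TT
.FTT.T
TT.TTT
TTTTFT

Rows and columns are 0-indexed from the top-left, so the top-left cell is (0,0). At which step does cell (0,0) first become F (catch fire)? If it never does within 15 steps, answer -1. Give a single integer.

Step 1: cell (0,0)='T' (+5 fires, +2 burnt)
Step 2: cell (0,0)='T' (+7 fires, +5 burnt)
Step 3: cell (0,0)='T' (+3 fires, +7 burnt)
Step 4: cell (0,0)='T' (+3 fires, +3 burnt)
Step 5: cell (0,0)='F' (+4 fires, +3 burnt)
  -> target ignites at step 5
Step 6: cell (0,0)='.' (+1 fires, +4 burnt)
Step 7: cell (0,0)='.' (+0 fires, +1 burnt)
  fire out at step 7

5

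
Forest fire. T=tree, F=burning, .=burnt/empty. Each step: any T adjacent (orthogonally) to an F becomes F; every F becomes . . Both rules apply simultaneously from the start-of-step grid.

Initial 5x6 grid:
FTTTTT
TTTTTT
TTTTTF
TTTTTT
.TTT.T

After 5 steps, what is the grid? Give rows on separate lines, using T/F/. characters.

Step 1: 5 trees catch fire, 2 burn out
  .FTTTT
  FTTTTF
  TTTTF.
  TTTTTF
  .TTT.T
Step 2: 8 trees catch fire, 5 burn out
  ..FTTF
  .FTTF.
  FTTF..
  TTTTF.
  .TTT.F
Step 3: 8 trees catch fire, 8 burn out
  ...FF.
  ..FF..
  .FF...
  FTTF..
  .TTT..
Step 4: 3 trees catch fire, 8 burn out
  ......
  ......
  ......
  .FF...
  .TTF..
Step 5: 2 trees catch fire, 3 burn out
  ......
  ......
  ......
  ......
  .FF...

......
......
......
......
.FF...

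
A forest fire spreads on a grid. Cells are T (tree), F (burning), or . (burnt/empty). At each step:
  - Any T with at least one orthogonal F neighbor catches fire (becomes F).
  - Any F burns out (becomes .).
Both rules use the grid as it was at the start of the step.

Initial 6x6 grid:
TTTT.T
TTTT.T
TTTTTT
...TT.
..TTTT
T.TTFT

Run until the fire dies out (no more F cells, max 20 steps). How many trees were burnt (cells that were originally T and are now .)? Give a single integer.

Step 1: +3 fires, +1 burnt (F count now 3)
Step 2: +4 fires, +3 burnt (F count now 4)
Step 3: +3 fires, +4 burnt (F count now 3)
Step 4: +2 fires, +3 burnt (F count now 2)
Step 5: +3 fires, +2 burnt (F count now 3)
Step 6: +4 fires, +3 burnt (F count now 4)
Step 7: +3 fires, +4 burnt (F count now 3)
Step 8: +2 fires, +3 burnt (F count now 2)
Step 9: +1 fires, +2 burnt (F count now 1)
Step 10: +0 fires, +1 burnt (F count now 0)
Fire out after step 10
Initially T: 26, now '.': 35
Total burnt (originally-T cells now '.'): 25

Answer: 25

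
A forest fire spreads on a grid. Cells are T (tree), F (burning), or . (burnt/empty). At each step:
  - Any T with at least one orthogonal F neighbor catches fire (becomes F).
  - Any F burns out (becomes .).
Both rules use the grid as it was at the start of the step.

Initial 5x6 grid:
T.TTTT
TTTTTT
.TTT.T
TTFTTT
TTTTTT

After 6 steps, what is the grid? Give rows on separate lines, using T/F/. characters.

Step 1: 4 trees catch fire, 1 burn out
  T.TTTT
  TTTTTT
  .TFT.T
  TF.FTT
  TTFTTT
Step 2: 7 trees catch fire, 4 burn out
  T.TTTT
  TTFTTT
  .F.F.T
  F...FT
  TF.FTT
Step 3: 6 trees catch fire, 7 burn out
  T.FTTT
  TF.FTT
  .....T
  .....F
  F...FT
Step 4: 5 trees catch fire, 6 burn out
  T..FTT
  F...FT
  .....F
  ......
  .....F
Step 5: 3 trees catch fire, 5 burn out
  F...FT
  .....F
  ......
  ......
  ......
Step 6: 1 trees catch fire, 3 burn out
  .....F
  ......
  ......
  ......
  ......

.....F
......
......
......
......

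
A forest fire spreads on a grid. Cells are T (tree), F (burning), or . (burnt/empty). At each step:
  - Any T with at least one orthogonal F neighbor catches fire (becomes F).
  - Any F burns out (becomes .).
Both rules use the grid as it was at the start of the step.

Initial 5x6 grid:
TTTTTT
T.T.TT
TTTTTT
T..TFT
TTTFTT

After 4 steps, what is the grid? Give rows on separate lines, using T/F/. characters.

Step 1: 5 trees catch fire, 2 burn out
  TTTTTT
  T.T.TT
  TTTTFT
  T..F.F
  TTF.FT
Step 2: 5 trees catch fire, 5 burn out
  TTTTTT
  T.T.FT
  TTTF.F
  T.....
  TF...F
Step 3: 4 trees catch fire, 5 burn out
  TTTTFT
  T.T..F
  TTF...
  T.....
  F.....
Step 4: 5 trees catch fire, 4 burn out
  TTTF.F
  T.F...
  TF....
  F.....
  ......

TTTF.F
T.F...
TF....
F.....
......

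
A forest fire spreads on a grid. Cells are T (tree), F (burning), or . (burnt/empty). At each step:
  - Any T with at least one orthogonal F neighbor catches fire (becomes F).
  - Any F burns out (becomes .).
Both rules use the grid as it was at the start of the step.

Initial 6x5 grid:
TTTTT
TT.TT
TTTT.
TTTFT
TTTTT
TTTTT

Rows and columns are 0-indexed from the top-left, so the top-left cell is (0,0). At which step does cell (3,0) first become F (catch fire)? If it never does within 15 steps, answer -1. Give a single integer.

Step 1: cell (3,0)='T' (+4 fires, +1 burnt)
Step 2: cell (3,0)='T' (+6 fires, +4 burnt)
Step 3: cell (3,0)='F' (+7 fires, +6 burnt)
  -> target ignites at step 3
Step 4: cell (3,0)='.' (+6 fires, +7 burnt)
Step 5: cell (3,0)='.' (+3 fires, +6 burnt)
Step 6: cell (3,0)='.' (+1 fires, +3 burnt)
Step 7: cell (3,0)='.' (+0 fires, +1 burnt)
  fire out at step 7

3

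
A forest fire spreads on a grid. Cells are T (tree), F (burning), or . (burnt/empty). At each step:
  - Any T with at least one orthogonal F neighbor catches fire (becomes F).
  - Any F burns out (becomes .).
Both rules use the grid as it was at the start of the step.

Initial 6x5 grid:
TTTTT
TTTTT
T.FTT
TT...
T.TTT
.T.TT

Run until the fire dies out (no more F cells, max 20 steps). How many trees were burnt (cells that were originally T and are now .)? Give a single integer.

Answer: 16

Derivation:
Step 1: +2 fires, +1 burnt (F count now 2)
Step 2: +4 fires, +2 burnt (F count now 4)
Step 3: +4 fires, +4 burnt (F count now 4)
Step 4: +3 fires, +4 burnt (F count now 3)
Step 5: +1 fires, +3 burnt (F count now 1)
Step 6: +2 fires, +1 burnt (F count now 2)
Step 7: +0 fires, +2 burnt (F count now 0)
Fire out after step 7
Initially T: 22, now '.': 24
Total burnt (originally-T cells now '.'): 16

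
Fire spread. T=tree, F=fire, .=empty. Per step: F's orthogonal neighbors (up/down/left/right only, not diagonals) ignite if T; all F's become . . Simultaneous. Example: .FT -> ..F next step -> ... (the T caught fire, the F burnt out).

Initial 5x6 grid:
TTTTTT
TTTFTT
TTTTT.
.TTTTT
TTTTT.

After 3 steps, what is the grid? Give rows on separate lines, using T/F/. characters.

Step 1: 4 trees catch fire, 1 burn out
  TTTFTT
  TTF.FT
  TTTFT.
  .TTTTT
  TTTTT.
Step 2: 7 trees catch fire, 4 burn out
  TTF.FT
  TF...F
  TTF.F.
  .TTFTT
  TTTTT.
Step 3: 7 trees catch fire, 7 burn out
  TF...F
  F.....
  TF....
  .TF.FT
  TTTFT.

TF...F
F.....
TF....
.TF.FT
TTTFT.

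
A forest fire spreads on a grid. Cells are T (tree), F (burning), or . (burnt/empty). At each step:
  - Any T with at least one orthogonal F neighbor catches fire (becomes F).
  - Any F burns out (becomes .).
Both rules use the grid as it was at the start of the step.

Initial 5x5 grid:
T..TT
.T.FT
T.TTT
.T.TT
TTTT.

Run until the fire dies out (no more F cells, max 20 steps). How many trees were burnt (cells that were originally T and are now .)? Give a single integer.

Answer: 13

Derivation:
Step 1: +3 fires, +1 burnt (F count now 3)
Step 2: +4 fires, +3 burnt (F count now 4)
Step 3: +2 fires, +4 burnt (F count now 2)
Step 4: +1 fires, +2 burnt (F count now 1)
Step 5: +1 fires, +1 burnt (F count now 1)
Step 6: +2 fires, +1 burnt (F count now 2)
Step 7: +0 fires, +2 burnt (F count now 0)
Fire out after step 7
Initially T: 16, now '.': 22
Total burnt (originally-T cells now '.'): 13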